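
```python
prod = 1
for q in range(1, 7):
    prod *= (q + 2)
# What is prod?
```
Trace:
  prod=1
  prod=3, q=1
  prod=12, q=2
  prod=60, q=3
  prod=360, q=4
  prod=2520, q=5
  prod=20160, q=6

Final answer: 20160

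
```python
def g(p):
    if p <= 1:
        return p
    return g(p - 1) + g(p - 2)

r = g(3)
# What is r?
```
Call trace:
g(p=3)
  g(p=2)
    g(p=1)
    -> return 1
    g(p=0)
    -> return 0
  -> return 1
  g(p=1)
  -> return 1
-> return 2

Final answer: 2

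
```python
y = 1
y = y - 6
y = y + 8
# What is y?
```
Trace:
  y=1
  y=-5
  y=3

Final answer: 3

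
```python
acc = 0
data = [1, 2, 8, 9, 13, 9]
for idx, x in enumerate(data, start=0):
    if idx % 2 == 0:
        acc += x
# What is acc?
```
Trace:
  acc=0
  acc=1, idx=0, x=1
  acc=1, idx=1, x=2
  acc=9, idx=2, x=8
  acc=9, idx=3, x=9
  acc=22, idx=4, x=13
  acc=22, idx=5, x=9

Final answer: 22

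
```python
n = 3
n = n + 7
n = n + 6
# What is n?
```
Trace:
  n=3
  n=10
  n=16

Final answer: 16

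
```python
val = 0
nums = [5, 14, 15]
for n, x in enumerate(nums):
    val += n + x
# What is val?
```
Trace:
  val=0
  val=5, n=0, x=5
  val=20, n=1, x=14
  val=37, n=2, x=15

Final answer: 37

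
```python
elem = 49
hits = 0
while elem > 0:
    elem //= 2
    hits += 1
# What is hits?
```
Trace:
  elem=49
  elem=49, hits=0
  elem=24, hits=1
  elem=12, hits=2
  elem=6, hits=3
  elem=3, hits=4
  elem=1, hits=5
  elem=0, hits=6

Final answer: 6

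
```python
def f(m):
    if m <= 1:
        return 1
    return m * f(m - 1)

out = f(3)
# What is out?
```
Call trace:
f(m=3)
  f(m=2)
    f(m=1)
    -> return 1
  -> return 2
-> return 6

Final answer: 6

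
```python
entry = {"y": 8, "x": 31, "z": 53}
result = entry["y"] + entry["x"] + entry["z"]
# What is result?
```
Trace:
  entry={'y': 8, 'x': 31, 'z': 53}
  entry={'y': 8, 'x': 31, 'z': 53}, result=92

Final answer: 92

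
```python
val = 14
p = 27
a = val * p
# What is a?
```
Trace:
  val=14
  val=14, p=27
  val=14, p=27, a=378

Final answer: 378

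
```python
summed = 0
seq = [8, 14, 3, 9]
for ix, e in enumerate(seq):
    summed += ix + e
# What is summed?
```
Trace:
  summed=0
  summed=8, ix=0, e=8
  summed=23, ix=1, e=14
  summed=28, ix=2, e=3
  summed=40, ix=3, e=9

Final answer: 40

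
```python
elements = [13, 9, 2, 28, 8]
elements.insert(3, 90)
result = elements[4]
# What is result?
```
Trace:
  elements=[13, 9, 2, 28, 8]
  elements=[13, 9, 2, 90, 28, 8]
  elements=[13, 9, 2, 90, 28, 8], result=28

Final answer: 28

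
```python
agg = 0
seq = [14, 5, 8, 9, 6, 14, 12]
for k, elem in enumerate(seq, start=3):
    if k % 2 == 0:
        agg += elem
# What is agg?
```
Trace:
  agg=0
  agg=0, k=3, elem=14
  agg=5, k=4, elem=5
  agg=5, k=5, elem=8
  agg=14, k=6, elem=9
  agg=14, k=7, elem=6
  agg=28, k=8, elem=14
  agg=28, k=9, elem=12

Final answer: 28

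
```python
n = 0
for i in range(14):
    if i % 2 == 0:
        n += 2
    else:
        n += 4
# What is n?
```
Trace:
  n=0
  n=2, i=0
  n=6, i=1
  n=8, i=2
  n=12, i=3
  n=14, i=4
  n=18, i=5
  n=20, i=6
  n=24, i=7
  n=26, i=8
  n=30, i=9
  n=32, i=10
  n=36, i=11
  n=38, i=12
  n=42, i=13

Final answer: 42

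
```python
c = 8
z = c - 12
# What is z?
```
Trace:
  c=8
  c=8, z=-4

Final answer: -4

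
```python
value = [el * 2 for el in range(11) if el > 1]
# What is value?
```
Trace:
  el=0
  el=1
  el=2
  el=3
  el=4
  el=5
  el=6
  el=7
  el=8
  el=9
  el=10
  value=[4, 6, 8, 10, 12, 14, 16, 18, 20]

Final answer: [4, 6, 8, 10, 12, 14, 16, 18, 20]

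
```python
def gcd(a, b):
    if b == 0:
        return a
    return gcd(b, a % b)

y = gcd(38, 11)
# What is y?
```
Call trace:
gcd(a=38, b=11)
  gcd(a=11, b=5)
    gcd(a=5, b=1)
      gcd(a=1, b=0)
      -> return 1
    -> return 1
  -> return 1
-> return 1

Final answer: 1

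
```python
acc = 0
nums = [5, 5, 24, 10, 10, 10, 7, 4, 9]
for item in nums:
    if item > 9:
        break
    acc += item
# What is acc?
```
Trace:
  acc=0
  acc=5, item=5
  acc=10, item=5
  acc=10, item=24

Final answer: 10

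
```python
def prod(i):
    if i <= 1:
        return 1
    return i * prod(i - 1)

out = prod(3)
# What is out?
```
Call trace:
prod(i=3)
  prod(i=2)
    prod(i=1)
    -> return 1
  -> return 2
-> return 6

Final answer: 6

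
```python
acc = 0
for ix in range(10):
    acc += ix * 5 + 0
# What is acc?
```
Trace:
  acc=0
  acc=0, ix=0
  acc=5, ix=1
  acc=15, ix=2
  acc=30, ix=3
  acc=50, ix=4
  acc=75, ix=5
  acc=105, ix=6
  acc=140, ix=7
  acc=180, ix=8
  acc=225, ix=9

Final answer: 225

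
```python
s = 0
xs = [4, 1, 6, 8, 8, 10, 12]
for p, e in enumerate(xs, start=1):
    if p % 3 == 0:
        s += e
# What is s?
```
Trace:
  s=0
  s=0, p=1, e=4
  s=0, p=2, e=1
  s=6, p=3, e=6
  s=6, p=4, e=8
  s=6, p=5, e=8
  s=16, p=6, e=10
  s=16, p=7, e=12

Final answer: 16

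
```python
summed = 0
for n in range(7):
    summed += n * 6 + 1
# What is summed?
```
Trace:
  summed=0
  summed=1, n=0
  summed=8, n=1
  summed=21, n=2
  summed=40, n=3
  summed=65, n=4
  summed=96, n=5
  summed=133, n=6

Final answer: 133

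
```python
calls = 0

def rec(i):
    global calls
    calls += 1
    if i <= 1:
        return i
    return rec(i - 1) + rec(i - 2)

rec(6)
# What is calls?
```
Call trace (a repeated sub-call is expanded the first time; later identical calls just restate its return value):
rec(i=6)
  rec(i=5)
    rec(i=4)
      rec(i=3)
        rec(i=2)
          rec(i=1)
          -> return 1
          rec(i=0)
          -> return 0
        -> return 1
        rec(i=1)
        -> return 1
      -> return 2
      rec(i=2) -> return 1  (same call as traced above)
    -> return 3
    rec(i=3) -> return 2  (same call as traced above)
  -> return 5
  rec(i=4) -> return 3  (same call as traced above)
-> return 8

calls is incremented once per call, so count the calls in each subtree. Let C(i) = number of calls made by rec(i).
C(0) = C(1) = 1 (base case, no recursion); C(i) = 1 + C(i - 1) + C(i - 2) otherwise.
C(2) = 1 + C(1) + C(0) = 1 + 1 + 1 = 3
C(3) = 1 + C(2) + C(1) = 1 + 3 + 1 = 5
C(4) = 1 + C(3) + C(2) = 1 + 5 + 3 = 9
C(5) = 1 + C(4) + C(3) = 1 + 9 + 5 = 15
C(6) = 1 + C(5) + C(4) = 1 + 15 + 9 = 25
calls = C(6) = 25

Final answer: 25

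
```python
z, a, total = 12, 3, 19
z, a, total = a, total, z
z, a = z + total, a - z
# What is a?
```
Trace:
  z=12, a=3, total=19
  z=3, a=19, total=12
  z=15, a=16, total=12

Final answer: 16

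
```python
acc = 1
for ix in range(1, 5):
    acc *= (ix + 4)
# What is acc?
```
Trace:
  acc=1
  acc=5, ix=1
  acc=30, ix=2
  acc=210, ix=3
  acc=1680, ix=4

Final answer: 1680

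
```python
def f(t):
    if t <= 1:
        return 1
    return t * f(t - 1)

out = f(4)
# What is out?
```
Call trace:
f(t=4)
  f(t=3)
    f(t=2)
      f(t=1)
      -> return 1
    -> return 2
  -> return 6
-> return 24

Final answer: 24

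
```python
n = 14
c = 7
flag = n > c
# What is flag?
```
Trace:
  n=14
  n=14, c=7
  n=14, c=7, flag=True

Final answer: True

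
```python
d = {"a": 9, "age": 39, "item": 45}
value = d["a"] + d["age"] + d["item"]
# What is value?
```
Trace:
  d={'a': 9, 'age': 39, 'item': 45}
  d={'a': 9, 'age': 39, 'item': 45}, value=93

Final answer: 93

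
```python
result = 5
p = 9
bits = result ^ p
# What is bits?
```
Trace:
  result=5
  result=5, p=9
  result=5, p=9, bits=12

Final answer: 12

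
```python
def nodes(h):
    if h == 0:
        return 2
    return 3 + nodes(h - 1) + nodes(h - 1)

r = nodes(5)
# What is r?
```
Call trace (a repeated sub-call is expanded the first time; later identical calls just restate its return value):
nodes(h=5)
  nodes(h=4)
    nodes(h=3)
      nodes(h=2)
        nodes(h=1)
          nodes(h=0)
          -> return 2
          nodes(h=0)
          -> return 2
        -> return 7
        nodes(h=1) -> return 7  (same call as traced above)
      -> return 17
      nodes(h=2) -> return 17  (same call as traced above)
    -> return 37
    nodes(h=3) -> return 37  (same call as traced above)
  -> return 77
  nodes(h=4) -> return 77  (same call as traced above)
-> return 157

Final answer: 157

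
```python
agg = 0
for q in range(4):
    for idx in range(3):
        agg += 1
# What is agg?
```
Trace:
  agg=0
  agg=1, q=0, idx=0
  agg=2, q=0, idx=1
  agg=3, q=0, idx=2
  agg=4, q=1, idx=0
  agg=5, q=1, idx=1
  agg=6, q=1, idx=2
  agg=7, q=2, idx=0
  agg=8, q=2, idx=1
  agg=9, q=2, idx=2
  agg=10, q=3, idx=0
  agg=11, q=3, idx=1
  agg=12, q=3, idx=2

Final answer: 12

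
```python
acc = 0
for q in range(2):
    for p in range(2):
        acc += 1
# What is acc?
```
Trace:
  acc=0
  acc=1, q=0, p=0
  acc=2, q=0, p=1
  acc=3, q=1, p=0
  acc=4, q=1, p=1

Final answer: 4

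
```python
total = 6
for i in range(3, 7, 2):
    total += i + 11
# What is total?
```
Trace:
  total=6
  total=20, i=3
  total=36, i=5

Final answer: 36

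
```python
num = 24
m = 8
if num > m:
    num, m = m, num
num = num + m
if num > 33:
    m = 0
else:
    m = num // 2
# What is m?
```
Trace:
  num=24
  num=24, m=8
  num=8, m=24
  num=32, m=24
  num=32, m=16

Final answer: 16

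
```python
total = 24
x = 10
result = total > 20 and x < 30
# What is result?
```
Trace:
  total=24
  total=24, x=10
  total=24, x=10, result=True

Final answer: True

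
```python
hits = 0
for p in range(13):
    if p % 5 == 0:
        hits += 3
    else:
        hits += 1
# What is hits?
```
Trace:
  hits=0
  hits=3, p=0
  hits=4, p=1
  hits=5, p=2
  hits=6, p=3
  hits=7, p=4
  hits=10, p=5
  hits=11, p=6
  hits=12, p=7
  hits=13, p=8
  hits=14, p=9
  hits=17, p=10
  hits=18, p=11
  hits=19, p=12

Final answer: 19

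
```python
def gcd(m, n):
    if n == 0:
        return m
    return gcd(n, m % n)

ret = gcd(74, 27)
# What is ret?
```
Call trace:
gcd(m=74, n=27)
  gcd(m=27, n=20)
    gcd(m=20, n=7)
      gcd(m=7, n=6)
        gcd(m=6, n=1)
          gcd(m=1, n=0)
          -> return 1
        -> return 1
      -> return 1
    -> return 1
  -> return 1
-> return 1

Final answer: 1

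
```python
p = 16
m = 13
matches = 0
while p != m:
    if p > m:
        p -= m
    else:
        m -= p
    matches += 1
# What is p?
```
Trace:
  p=16
  p=16, m=13
  p=16, m=13, matches=0
  p=3, m=13, matches=1
  p=3, m=10, matches=2
  p=3, m=7, matches=3
  p=3, m=4, matches=4
  p=3, m=1, matches=5
  p=2, m=1, matches=6
  p=1, m=1, matches=7

Final answer: 1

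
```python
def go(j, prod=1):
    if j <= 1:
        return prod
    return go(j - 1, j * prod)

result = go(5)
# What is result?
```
Call trace:
go(j=5, prod=1)
  go(j=4, prod=5)
    go(j=3, prod=20)
      go(j=2, prod=60)
        go(j=1, prod=120)
        -> return 120
      -> return 120
    -> return 120
  -> return 120
-> return 120

Final answer: 120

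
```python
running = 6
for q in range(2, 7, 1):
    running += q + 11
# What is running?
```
Trace:
  running=6
  running=19, q=2
  running=33, q=3
  running=48, q=4
  running=64, q=5
  running=81, q=6

Final answer: 81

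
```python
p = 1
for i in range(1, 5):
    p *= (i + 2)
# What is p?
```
Trace:
  p=1
  p=3, i=1
  p=12, i=2
  p=60, i=3
  p=360, i=4

Final answer: 360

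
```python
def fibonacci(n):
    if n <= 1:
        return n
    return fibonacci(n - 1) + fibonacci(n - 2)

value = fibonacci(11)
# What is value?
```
Call trace (a repeated sub-call is expanded the first time; later identical calls just restate its return value):
fibonacci(n=11)
  fibonacci(n=10)
    fibonacci(n=9)
      fibonacci(n=8)
        fibonacci(n=7)
          fibonacci(n=6)
            fibonacci(n=5)
              fibonacci(n=4)
                fibonacci(n=3)
                  fibonacci(n=2)
                    fibonacci(n=1)
                    -> return 1
                    fibonacci(n=0)
                    -> return 0
                  -> return 1
                  fibonacci(n=1)
                  -> return 1
                -> return 2
                fibonacci(n=2) -> return 1  (same call as traced above)
              -> return 3
              fibonacci(n=3) -> return 2  (same call as traced above)
            -> return 5
            fibonacci(n=4) -> return 3  (same call as traced above)
          -> return 8
          fibonacci(n=5) -> return 5  (same call as traced above)
        -> return 13
        fibonacci(n=6) -> return 8  (same call as traced above)
      -> return 21
      fibonacci(n=7) -> return 13  (same call as traced above)
    -> return 34
    fibonacci(n=8) -> return 21  (same call as traced above)
  -> return 55
  fibonacci(n=9) -> return 34  (same call as traced above)
-> return 89

Final answer: 89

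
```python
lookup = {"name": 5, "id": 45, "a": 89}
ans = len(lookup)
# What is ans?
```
Trace:
  lookup={'name': 5, 'id': 45, 'a': 89}
  lookup={'name': 5, 'id': 45, 'a': 89}, ans=3

Final answer: 3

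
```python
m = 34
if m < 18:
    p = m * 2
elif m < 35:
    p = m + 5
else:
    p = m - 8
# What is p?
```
Trace:
  m=34
  m=34, p=39

Final answer: 39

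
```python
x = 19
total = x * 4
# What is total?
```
Trace:
  x=19
  x=19, total=76

Final answer: 76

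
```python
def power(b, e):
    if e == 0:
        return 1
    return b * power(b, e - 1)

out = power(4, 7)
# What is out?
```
Call trace:
power(b=4, e=7)
  power(b=4, e=6)
    power(b=4, e=5)
      power(b=4, e=4)
        power(b=4, e=3)
          power(b=4, e=2)
            power(b=4, e=1)
              power(b=4, e=0)
              -> return 1
            -> return 4
          -> return 16
        -> return 64
      -> return 256
    -> return 1024
  -> return 4096
-> return 16384

Final answer: 16384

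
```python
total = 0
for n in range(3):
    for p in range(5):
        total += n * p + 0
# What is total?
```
Trace:
  total=0
  total=0, n=0, p=0
  total=0, n=0, p=1
  total=0, n=0, p=2
  total=0, n=0, p=3
  total=0, n=0, p=4
  total=0, n=1, p=0
  total=1, n=1, p=1
  total=3, n=1, p=2
  total=6, n=1, p=3
  total=10, n=1, p=4
  total=10, n=2, p=0
  total=12, n=2, p=1
  total=16, n=2, p=2
  total=22, n=2, p=3
  total=30, n=2, p=4

Final answer: 30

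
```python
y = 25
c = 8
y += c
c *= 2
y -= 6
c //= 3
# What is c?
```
Trace:
  y=25
  y=25, c=8
  y=33, c=8
  y=33, c=16
  y=27, c=16
  y=27, c=5

Final answer: 5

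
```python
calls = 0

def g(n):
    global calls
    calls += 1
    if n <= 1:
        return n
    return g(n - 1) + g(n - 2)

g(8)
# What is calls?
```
Call trace (a repeated sub-call is expanded the first time; later identical calls just restate its return value):
g(n=8)
  g(n=7)
    g(n=6)
      g(n=5)
        g(n=4)
          g(n=3)
            g(n=2)
              g(n=1)
              -> return 1
              g(n=0)
              -> return 0
            -> return 1
            g(n=1)
            -> return 1
          -> return 2
          g(n=2) -> return 1  (same call as traced above)
        -> return 3
        g(n=3) -> return 2  (same call as traced above)
      -> return 5
      g(n=4) -> return 3  (same call as traced above)
    -> return 8
    g(n=5) -> return 5  (same call as traced above)
  -> return 13
  g(n=6) -> return 8  (same call as traced above)
-> return 21

calls is incremented once per call, so count the calls in each subtree. Let C(n) = number of calls made by g(n).
C(0) = C(1) = 1 (base case, no recursion); C(n) = 1 + C(n - 1) + C(n - 2) otherwise.
C(2) = 1 + C(1) + C(0) = 1 + 1 + 1 = 3
C(3) = 1 + C(2) + C(1) = 1 + 3 + 1 = 5
C(4) = 1 + C(3) + C(2) = 1 + 5 + 3 = 9
C(5) = 1 + C(4) + C(3) = 1 + 9 + 5 = 15
C(6) = 1 + C(5) + C(4) = 1 + 15 + 9 = 25
C(7) = 1 + C(6) + C(5) = 1 + 25 + 15 = 41
C(8) = 1 + C(7) + C(6) = 1 + 41 + 25 = 67
calls = C(8) = 67

Final answer: 67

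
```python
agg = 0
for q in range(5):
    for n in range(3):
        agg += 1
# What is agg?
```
Trace:
  agg=0
  agg=1, q=0, n=0
  agg=2, q=0, n=1
  agg=3, q=0, n=2
  agg=4, q=1, n=0
  agg=5, q=1, n=1
  agg=6, q=1, n=2
  agg=7, q=2, n=0
  agg=8, q=2, n=1
  agg=9, q=2, n=2
  agg=10, q=3, n=0
  agg=11, q=3, n=1
  agg=12, q=3, n=2
  agg=13, q=4, n=0
  agg=14, q=4, n=1
  agg=15, q=4, n=2

Final answer: 15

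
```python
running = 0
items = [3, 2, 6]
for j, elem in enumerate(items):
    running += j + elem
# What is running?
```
Trace:
  running=0
  running=3, j=0, elem=3
  running=6, j=1, elem=2
  running=14, j=2, elem=6

Final answer: 14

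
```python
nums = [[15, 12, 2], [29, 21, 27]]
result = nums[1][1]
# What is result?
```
Trace:
  nums=[[15, 12, 2], [29, 21, 27]]
  nums=[[15, 12, 2], [29, 21, 27]], result=21

Final answer: 21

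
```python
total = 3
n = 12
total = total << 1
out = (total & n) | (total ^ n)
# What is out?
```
Trace:
  total=3
  total=3, n=12
  total=6, n=12
  total=6, n=12, out=14

Final answer: 14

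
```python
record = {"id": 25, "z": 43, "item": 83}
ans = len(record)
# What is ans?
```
Trace:
  record={'id': 25, 'z': 43, 'item': 83}
  record={'id': 25, 'z': 43, 'item': 83}, ans=3

Final answer: 3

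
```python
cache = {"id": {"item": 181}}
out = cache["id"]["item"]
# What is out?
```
Trace:
  cache={'id': {'item': 181}}
  cache={'id': {'item': 181}}, out=181

Final answer: 181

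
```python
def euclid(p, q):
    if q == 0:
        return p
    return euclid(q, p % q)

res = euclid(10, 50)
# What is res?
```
Call trace:
euclid(p=10, q=50)
  euclid(p=50, q=10)
    euclid(p=10, q=0)
    -> return 10
  -> return 10
-> return 10

Final answer: 10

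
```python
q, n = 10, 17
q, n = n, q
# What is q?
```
Trace:
  q=10, n=17
  q=17, n=10

Final answer: 17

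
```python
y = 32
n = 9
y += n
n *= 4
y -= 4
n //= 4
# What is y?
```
Trace:
  y=32
  y=32, n=9
  y=41, n=9
  y=41, n=36
  y=37, n=36
  y=37, n=9

Final answer: 37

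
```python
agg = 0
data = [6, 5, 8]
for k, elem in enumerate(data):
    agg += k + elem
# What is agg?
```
Trace:
  agg=0
  agg=6, k=0, elem=6
  agg=12, k=1, elem=5
  agg=22, k=2, elem=8

Final answer: 22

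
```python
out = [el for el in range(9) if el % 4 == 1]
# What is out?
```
Trace:
  el=0
  el=1
  el=2
  el=3
  el=4
  el=5
  el=6
  el=7
  el=8
  out=[1, 5]

Final answer: [1, 5]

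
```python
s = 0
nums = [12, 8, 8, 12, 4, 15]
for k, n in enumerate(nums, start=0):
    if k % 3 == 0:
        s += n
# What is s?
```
Trace:
  s=0
  s=12, k=0, n=12
  s=12, k=1, n=8
  s=12, k=2, n=8
  s=24, k=3, n=12
  s=24, k=4, n=4
  s=24, k=5, n=15

Final answer: 24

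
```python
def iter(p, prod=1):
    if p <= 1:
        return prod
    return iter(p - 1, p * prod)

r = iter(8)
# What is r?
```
Call trace:
iter(p=8, prod=1)
  iter(p=7, prod=8)
    iter(p=6, prod=56)
      iter(p=5, prod=336)
        iter(p=4, prod=1680)
          iter(p=3, prod=6720)
            iter(p=2, prod=20160)
              iter(p=1, prod=40320)
              -> return 40320
            -> return 40320
          -> return 40320
        -> return 40320
      -> return 40320
    -> return 40320
  -> return 40320
-> return 40320

Final answer: 40320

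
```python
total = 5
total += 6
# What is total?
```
Trace:
  total=5
  total=11

Final answer: 11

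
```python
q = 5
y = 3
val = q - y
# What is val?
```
Trace:
  q=5
  q=5, y=3
  q=5, y=3, val=2

Final answer: 2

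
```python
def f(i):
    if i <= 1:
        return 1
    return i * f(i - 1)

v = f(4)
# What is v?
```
Call trace:
f(i=4)
  f(i=3)
    f(i=2)
      f(i=1)
      -> return 1
    -> return 2
  -> return 6
-> return 24

Final answer: 24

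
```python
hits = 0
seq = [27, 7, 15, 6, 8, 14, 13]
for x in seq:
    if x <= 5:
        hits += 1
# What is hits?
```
Trace:
  hits=0
  hits=0, x=27
  hits=0, x=7
  hits=0, x=15
  hits=0, x=6
  hits=0, x=8
  hits=0, x=14
  hits=0, x=13

Final answer: 0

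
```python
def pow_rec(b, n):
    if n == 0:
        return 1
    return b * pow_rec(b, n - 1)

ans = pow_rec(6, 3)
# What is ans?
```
Call trace:
pow_rec(b=6, n=3)
  pow_rec(b=6, n=2)
    pow_rec(b=6, n=1)
      pow_rec(b=6, n=0)
      -> return 1
    -> return 6
  -> return 36
-> return 216

Final answer: 216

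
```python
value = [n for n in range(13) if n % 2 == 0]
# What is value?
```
Trace:
  n=0
  n=1
  n=2
  n=3
  n=4
  n=5
  n=6
  n=7
  n=8
  n=9
  n=10
  n=11
  n=12
  value=[0, 2, 4, 6, 8, 10, 12]

Final answer: [0, 2, 4, 6, 8, 10, 12]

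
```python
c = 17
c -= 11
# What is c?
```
Trace:
  c=17
  c=6

Final answer: 6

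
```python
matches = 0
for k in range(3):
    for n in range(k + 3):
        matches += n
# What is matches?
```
Trace:
  matches=0
  matches=0, k=0, n=0
  matches=1, k=0, n=1
  matches=3, k=0, n=2
  matches=3, k=1, n=0
  matches=4, k=1, n=1
  matches=6, k=1, n=2
  matches=9, k=1, n=3
  matches=9, k=2, n=0
  matches=10, k=2, n=1
  matches=12, k=2, n=2
  matches=15, k=2, n=3
  matches=19, k=2, n=4

Final answer: 19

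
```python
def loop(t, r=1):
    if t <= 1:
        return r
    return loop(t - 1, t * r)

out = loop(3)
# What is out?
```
Call trace:
loop(t=3, r=1)
  loop(t=2, r=3)
    loop(t=1, r=6)
    -> return 6
  -> return 6
-> return 6

Final answer: 6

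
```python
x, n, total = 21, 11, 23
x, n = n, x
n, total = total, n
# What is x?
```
Trace:
  x=21, n=11, total=23
  x=11, n=21, total=23
  x=11, n=23, total=21

Final answer: 11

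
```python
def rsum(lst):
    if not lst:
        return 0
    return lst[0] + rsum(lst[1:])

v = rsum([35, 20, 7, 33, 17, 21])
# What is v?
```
Call trace:
rsum(lst=[35, 20, 7, 33, 17, 21])
  rsum(lst=[20, 7, 33, 17, 21])
    rsum(lst=[7, 33, 17, 21])
      rsum(lst=[33, 17, 21])
        rsum(lst=[17, 21])
          rsum(lst=[21])
            rsum(lst=[])
            -> return 0
          -> return 21
        -> return 38
      -> return 71
    -> return 78
  -> return 98
-> return 133

Final answer: 133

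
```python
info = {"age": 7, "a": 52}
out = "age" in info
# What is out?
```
Trace:
  info={'age': 7, 'a': 52}
  info={'age': 7, 'a': 52}, out=True

Final answer: True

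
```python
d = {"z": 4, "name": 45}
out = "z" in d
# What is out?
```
Trace:
  d={'z': 4, 'name': 45}
  d={'z': 4, 'name': 45}, out=True

Final answer: True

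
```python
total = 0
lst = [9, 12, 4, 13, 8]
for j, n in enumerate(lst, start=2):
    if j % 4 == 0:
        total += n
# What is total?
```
Trace:
  total=0
  total=0, j=2, n=9
  total=0, j=3, n=12
  total=4, j=4, n=4
  total=4, j=5, n=13
  total=4, j=6, n=8

Final answer: 4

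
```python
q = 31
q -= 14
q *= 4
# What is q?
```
Trace:
  q=31
  q=17
  q=68

Final answer: 68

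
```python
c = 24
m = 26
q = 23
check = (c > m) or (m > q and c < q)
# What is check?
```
Trace:
  c=24
  c=24, m=26
  c=24, m=26, q=23
  c=24, m=26, q=23, check=False

Final answer: False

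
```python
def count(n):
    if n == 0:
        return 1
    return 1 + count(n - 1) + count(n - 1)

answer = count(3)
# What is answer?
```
Call trace (a repeated sub-call is expanded the first time; later identical calls just restate its return value):
count(n=3)
  count(n=2)
    count(n=1)
      count(n=0)
      -> return 1
      count(n=0)
      -> return 1
    -> return 3
    count(n=1) -> return 3  (same call as traced above)
  -> return 7
  count(n=2) -> return 7  (same call as traced above)
-> return 15

Final answer: 15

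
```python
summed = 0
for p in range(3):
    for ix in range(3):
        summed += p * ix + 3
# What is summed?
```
Trace:
  summed=0
  summed=3, p=0, ix=0
  summed=6, p=0, ix=1
  summed=9, p=0, ix=2
  summed=12, p=1, ix=0
  summed=16, p=1, ix=1
  summed=21, p=1, ix=2
  summed=24, p=2, ix=0
  summed=29, p=2, ix=1
  summed=36, p=2, ix=2

Final answer: 36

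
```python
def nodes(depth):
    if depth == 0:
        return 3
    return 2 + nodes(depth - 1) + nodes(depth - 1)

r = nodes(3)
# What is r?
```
Call trace (a repeated sub-call is expanded the first time; later identical calls just restate its return value):
nodes(depth=3)
  nodes(depth=2)
    nodes(depth=1)
      nodes(depth=0)
      -> return 3
      nodes(depth=0)
      -> return 3
    -> return 8
    nodes(depth=1) -> return 8  (same call as traced above)
  -> return 18
  nodes(depth=2) -> return 18  (same call as traced above)
-> return 38

Final answer: 38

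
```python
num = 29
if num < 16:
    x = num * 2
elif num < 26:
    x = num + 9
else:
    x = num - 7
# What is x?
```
Trace:
  num=29
  num=29, x=22

Final answer: 22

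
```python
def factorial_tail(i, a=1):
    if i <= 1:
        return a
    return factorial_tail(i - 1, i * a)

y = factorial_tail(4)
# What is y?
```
Call trace:
factorial_tail(i=4, a=1)
  factorial_tail(i=3, a=4)
    factorial_tail(i=2, a=12)
      factorial_tail(i=1, a=24)
      -> return 24
    -> return 24
  -> return 24
-> return 24

Final answer: 24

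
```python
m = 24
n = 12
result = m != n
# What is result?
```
Trace:
  m=24
  m=24, n=12
  m=24, n=12, result=True

Final answer: True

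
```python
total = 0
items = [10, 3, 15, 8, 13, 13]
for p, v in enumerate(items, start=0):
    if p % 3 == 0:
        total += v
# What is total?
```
Trace:
  total=0
  total=10, p=0, v=10
  total=10, p=1, v=3
  total=10, p=2, v=15
  total=18, p=3, v=8
  total=18, p=4, v=13
  total=18, p=5, v=13

Final answer: 18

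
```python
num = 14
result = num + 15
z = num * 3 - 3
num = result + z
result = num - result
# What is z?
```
Trace:
  num=14
  num=14, result=29
  num=14, result=29, z=39
  num=68, result=29, z=39
  num=68, result=39, z=39

Final answer: 39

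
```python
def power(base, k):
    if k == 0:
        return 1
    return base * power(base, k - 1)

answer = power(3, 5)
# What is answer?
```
Call trace:
power(base=3, k=5)
  power(base=3, k=4)
    power(base=3, k=3)
      power(base=3, k=2)
        power(base=3, k=1)
          power(base=3, k=0)
          -> return 1
        -> return 3
      -> return 9
    -> return 27
  -> return 81
-> return 243

Final answer: 243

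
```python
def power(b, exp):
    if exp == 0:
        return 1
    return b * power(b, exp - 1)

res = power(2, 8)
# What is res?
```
Call trace:
power(b=2, exp=8)
  power(b=2, exp=7)
    power(b=2, exp=6)
      power(b=2, exp=5)
        power(b=2, exp=4)
          power(b=2, exp=3)
            power(b=2, exp=2)
              power(b=2, exp=1)
                power(b=2, exp=0)
                -> return 1
              -> return 2
            -> return 4
          -> return 8
        -> return 16
      -> return 32
    -> return 64
  -> return 128
-> return 256

Final answer: 256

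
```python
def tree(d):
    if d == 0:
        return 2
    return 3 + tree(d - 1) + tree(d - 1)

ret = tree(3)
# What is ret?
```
Call trace (a repeated sub-call is expanded the first time; later identical calls just restate its return value):
tree(d=3)
  tree(d=2)
    tree(d=1)
      tree(d=0)
      -> return 2
      tree(d=0)
      -> return 2
    -> return 7
    tree(d=1) -> return 7  (same call as traced above)
  -> return 17
  tree(d=2) -> return 17  (same call as traced above)
-> return 37

Final answer: 37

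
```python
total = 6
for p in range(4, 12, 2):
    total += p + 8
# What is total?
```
Trace:
  total=6
  total=18, p=4
  total=32, p=6
  total=48, p=8
  total=66, p=10

Final answer: 66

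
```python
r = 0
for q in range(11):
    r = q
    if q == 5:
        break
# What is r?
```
Trace:
  r=0
  r=0, q=0
  r=1, q=1
  r=2, q=2
  r=3, q=3
  r=4, q=4
  r=5, q=5

Final answer: 5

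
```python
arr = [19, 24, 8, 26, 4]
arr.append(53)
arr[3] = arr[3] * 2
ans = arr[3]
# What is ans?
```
Trace:
  arr=[19, 24, 8, 26, 4]
  arr=[19, 24, 8, 26, 4, 53]
  arr=[19, 24, 8, 52, 4, 53]
  arr=[19, 24, 8, 52, 4, 53], ans=52

Final answer: 52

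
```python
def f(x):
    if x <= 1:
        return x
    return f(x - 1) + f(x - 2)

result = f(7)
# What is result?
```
Call trace (a repeated sub-call is expanded the first time; later identical calls just restate its return value):
f(x=7)
  f(x=6)
    f(x=5)
      f(x=4)
        f(x=3)
          f(x=2)
            f(x=1)
            -> return 1
            f(x=0)
            -> return 0
          -> return 1
          f(x=1)
          -> return 1
        -> return 2
        f(x=2) -> return 1  (same call as traced above)
      -> return 3
      f(x=3) -> return 2  (same call as traced above)
    -> return 5
    f(x=4) -> return 3  (same call as traced above)
  -> return 8
  f(x=5) -> return 5  (same call as traced above)
-> return 13

Final answer: 13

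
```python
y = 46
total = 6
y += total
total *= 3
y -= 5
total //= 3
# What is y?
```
Trace:
  y=46
  y=46, total=6
  y=52, total=6
  y=52, total=18
  y=47, total=18
  y=47, total=6

Final answer: 47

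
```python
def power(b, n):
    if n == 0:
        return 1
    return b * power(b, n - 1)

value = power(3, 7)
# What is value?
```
Call trace:
power(b=3, n=7)
  power(b=3, n=6)
    power(b=3, n=5)
      power(b=3, n=4)
        power(b=3, n=3)
          power(b=3, n=2)
            power(b=3, n=1)
              power(b=3, n=0)
              -> return 1
            -> return 3
          -> return 9
        -> return 27
      -> return 81
    -> return 243
  -> return 729
-> return 2187

Final answer: 2187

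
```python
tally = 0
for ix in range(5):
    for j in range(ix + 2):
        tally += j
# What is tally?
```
Trace:
  tally=0
  tally=0, ix=0, j=0
  tally=1, ix=0, j=1
  tally=1, ix=1, j=0
  tally=2, ix=1, j=1
  tally=4, ix=1, j=2
  tally=4, ix=2, j=0
  tally=5, ix=2, j=1
  tally=7, ix=2, j=2
  tally=10, ix=2, j=3
  tally=10, ix=3, j=0
  tally=11, ix=3, j=1
  tally=13, ix=3, j=2
  tally=16, ix=3, j=3
  tally=20, ix=3, j=4
  tally=20, ix=4, j=0
  tally=21, ix=4, j=1
  tally=23, ix=4, j=2
  tally=26, ix=4, j=3
  tally=30, ix=4, j=4
  tally=35, ix=4, j=5

Final answer: 35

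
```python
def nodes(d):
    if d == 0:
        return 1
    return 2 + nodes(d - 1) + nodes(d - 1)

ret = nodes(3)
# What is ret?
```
Call trace (a repeated sub-call is expanded the first time; later identical calls just restate its return value):
nodes(d=3)
  nodes(d=2)
    nodes(d=1)
      nodes(d=0)
      -> return 1
      nodes(d=0)
      -> return 1
    -> return 4
    nodes(d=1) -> return 4  (same call as traced above)
  -> return 10
  nodes(d=2) -> return 10  (same call as traced above)
-> return 22

Final answer: 22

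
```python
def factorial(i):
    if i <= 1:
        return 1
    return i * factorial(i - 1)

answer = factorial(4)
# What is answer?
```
Call trace:
factorial(i=4)
  factorial(i=3)
    factorial(i=2)
      factorial(i=1)
      -> return 1
    -> return 2
  -> return 6
-> return 24

Final answer: 24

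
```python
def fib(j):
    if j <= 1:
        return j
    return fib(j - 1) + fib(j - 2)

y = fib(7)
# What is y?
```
Call trace (a repeated sub-call is expanded the first time; later identical calls just restate its return value):
fib(j=7)
  fib(j=6)
    fib(j=5)
      fib(j=4)
        fib(j=3)
          fib(j=2)
            fib(j=1)
            -> return 1
            fib(j=0)
            -> return 0
          -> return 1
          fib(j=1)
          -> return 1
        -> return 2
        fib(j=2) -> return 1  (same call as traced above)
      -> return 3
      fib(j=3) -> return 2  (same call as traced above)
    -> return 5
    fib(j=4) -> return 3  (same call as traced above)
  -> return 8
  fib(j=5) -> return 5  (same call as traced above)
-> return 13

Final answer: 13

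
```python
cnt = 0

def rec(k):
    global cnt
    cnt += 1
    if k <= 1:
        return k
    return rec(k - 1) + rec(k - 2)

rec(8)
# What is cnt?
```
Call trace (a repeated sub-call is expanded the first time; later identical calls just restate its return value):
rec(k=8)
  rec(k=7)
    rec(k=6)
      rec(k=5)
        rec(k=4)
          rec(k=3)
            rec(k=2)
              rec(k=1)
              -> return 1
              rec(k=0)
              -> return 0
            -> return 1
            rec(k=1)
            -> return 1
          -> return 2
          rec(k=2) -> return 1  (same call as traced above)
        -> return 3
        rec(k=3) -> return 2  (same call as traced above)
      -> return 5
      rec(k=4) -> return 3  (same call as traced above)
    -> return 8
    rec(k=5) -> return 5  (same call as traced above)
  -> return 13
  rec(k=6) -> return 8  (same call as traced above)
-> return 21

cnt is incremented once per call, so count the calls in each subtree. Let C(k) = number of calls made by rec(k).
C(0) = C(1) = 1 (base case, no recursion); C(k) = 1 + C(k - 1) + C(k - 2) otherwise.
C(2) = 1 + C(1) + C(0) = 1 + 1 + 1 = 3
C(3) = 1 + C(2) + C(1) = 1 + 3 + 1 = 5
C(4) = 1 + C(3) + C(2) = 1 + 5 + 3 = 9
C(5) = 1 + C(4) + C(3) = 1 + 9 + 5 = 15
C(6) = 1 + C(5) + C(4) = 1 + 15 + 9 = 25
C(7) = 1 + C(6) + C(5) = 1 + 25 + 15 = 41
C(8) = 1 + C(7) + C(6) = 1 + 41 + 25 = 67
cnt = C(8) = 67

Final answer: 67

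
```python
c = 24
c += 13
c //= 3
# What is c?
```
Trace:
  c=24
  c=37
  c=12

Final answer: 12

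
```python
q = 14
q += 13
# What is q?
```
Trace:
  q=14
  q=27

Final answer: 27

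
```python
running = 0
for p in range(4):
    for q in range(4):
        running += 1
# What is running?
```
Trace:
  running=0
  running=1, p=0, q=0
  running=2, p=0, q=1
  running=3, p=0, q=2
  running=4, p=0, q=3
  running=5, p=1, q=0
  running=6, p=1, q=1
  running=7, p=1, q=2
  running=8, p=1, q=3
  running=9, p=2, q=0
  running=10, p=2, q=1
  running=11, p=2, q=2
  running=12, p=2, q=3
  running=13, p=3, q=0
  running=14, p=3, q=1
  running=15, p=3, q=2
  running=16, p=3, q=3

Final answer: 16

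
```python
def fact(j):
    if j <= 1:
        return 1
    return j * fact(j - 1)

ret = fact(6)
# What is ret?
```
Call trace:
fact(j=6)
  fact(j=5)
    fact(j=4)
      fact(j=3)
        fact(j=2)
          fact(j=1)
          -> return 1
        -> return 2
      -> return 6
    -> return 24
  -> return 120
-> return 720

Final answer: 720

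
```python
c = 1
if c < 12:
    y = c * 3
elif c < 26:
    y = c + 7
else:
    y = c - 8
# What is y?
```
Trace:
  c=1
  c=1, y=3

Final answer: 3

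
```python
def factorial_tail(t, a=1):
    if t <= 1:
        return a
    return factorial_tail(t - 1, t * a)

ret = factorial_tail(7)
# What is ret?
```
Call trace:
factorial_tail(t=7, a=1)
  factorial_tail(t=6, a=7)
    factorial_tail(t=5, a=42)
      factorial_tail(t=4, a=210)
        factorial_tail(t=3, a=840)
          factorial_tail(t=2, a=2520)
            factorial_tail(t=1, a=5040)
            -> return 5040
          -> return 5040
        -> return 5040
      -> return 5040
    -> return 5040
  -> return 5040
-> return 5040

Final answer: 5040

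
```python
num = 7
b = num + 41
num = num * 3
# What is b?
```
Trace:
  num=7
  num=7, b=48
  num=21, b=48

Final answer: 48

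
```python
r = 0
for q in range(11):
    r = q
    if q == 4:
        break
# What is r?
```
Trace:
  r=0
  r=0, q=0
  r=1, q=1
  r=2, q=2
  r=3, q=3
  r=4, q=4

Final answer: 4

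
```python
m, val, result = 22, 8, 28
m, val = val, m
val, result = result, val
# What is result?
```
Trace:
  m=22, val=8, result=28
  m=8, val=22, result=28
  m=8, val=28, result=22

Final answer: 22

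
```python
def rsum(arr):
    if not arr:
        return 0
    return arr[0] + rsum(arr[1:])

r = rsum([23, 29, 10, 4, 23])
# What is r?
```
Call trace:
rsum(arr=[23, 29, 10, 4, 23])
  rsum(arr=[29, 10, 4, 23])
    rsum(arr=[10, 4, 23])
      rsum(arr=[4, 23])
        rsum(arr=[23])
          rsum(arr=[])
          -> return 0
        -> return 23
      -> return 27
    -> return 37
  -> return 66
-> return 89

Final answer: 89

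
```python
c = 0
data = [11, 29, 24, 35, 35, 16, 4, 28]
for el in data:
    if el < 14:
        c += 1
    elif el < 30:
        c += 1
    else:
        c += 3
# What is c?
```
Trace:
  c=0
  c=1, el=11
  c=2, el=29
  c=3, el=24
  c=6, el=35
  c=9, el=35
  c=10, el=16
  c=11, el=4
  c=12, el=28

Final answer: 12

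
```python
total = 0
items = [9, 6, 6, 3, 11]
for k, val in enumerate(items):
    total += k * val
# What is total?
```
Trace:
  total=0
  total=0, k=0, val=9
  total=6, k=1, val=6
  total=18, k=2, val=6
  total=27, k=3, val=3
  total=71, k=4, val=11

Final answer: 71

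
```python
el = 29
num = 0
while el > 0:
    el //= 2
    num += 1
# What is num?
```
Trace:
  el=29
  el=29, num=0
  el=14, num=1
  el=7, num=2
  el=3, num=3
  el=1, num=4
  el=0, num=5

Final answer: 5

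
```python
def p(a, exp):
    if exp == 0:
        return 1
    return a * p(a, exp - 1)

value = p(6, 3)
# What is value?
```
Call trace:
p(a=6, exp=3)
  p(a=6, exp=2)
    p(a=6, exp=1)
      p(a=6, exp=0)
      -> return 1
    -> return 6
  -> return 36
-> return 216

Final answer: 216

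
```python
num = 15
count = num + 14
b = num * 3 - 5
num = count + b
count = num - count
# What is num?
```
Trace:
  num=15
  num=15, count=29
  num=15, count=29, b=40
  num=69, count=29, b=40
  num=69, count=40, b=40

Final answer: 69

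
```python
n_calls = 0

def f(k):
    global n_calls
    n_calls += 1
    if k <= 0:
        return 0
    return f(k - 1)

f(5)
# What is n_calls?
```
Call trace:
f(k=5)
  f(k=4)
    f(k=3)
      f(k=2)
        f(k=1)
          f(k=0)
          -> return 0
        -> return 0
      -> return 0
    -> return 0
  -> return 0
-> return 0

n_calls is incremented once per call. f is entered once for each k = 5, 4, 3, 2, 1, 0 (the k <= 0 call returns without recursing), i.e. 5 + 1 calls.
n_calls = 6

Final answer: 6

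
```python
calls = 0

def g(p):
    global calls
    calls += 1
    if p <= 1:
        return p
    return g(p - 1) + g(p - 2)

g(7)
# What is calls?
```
Call trace (a repeated sub-call is expanded the first time; later identical calls just restate its return value):
g(p=7)
  g(p=6)
    g(p=5)
      g(p=4)
        g(p=3)
          g(p=2)
            g(p=1)
            -> return 1
            g(p=0)
            -> return 0
          -> return 1
          g(p=1)
          -> return 1
        -> return 2
        g(p=2) -> return 1  (same call as traced above)
      -> return 3
      g(p=3) -> return 2  (same call as traced above)
    -> return 5
    g(p=4) -> return 3  (same call as traced above)
  -> return 8
  g(p=5) -> return 5  (same call as traced above)
-> return 13

calls is incremented once per call, so count the calls in each subtree. Let C(p) = number of calls made by g(p).
C(0) = C(1) = 1 (base case, no recursion); C(p) = 1 + C(p - 1) + C(p - 2) otherwise.
C(2) = 1 + C(1) + C(0) = 1 + 1 + 1 = 3
C(3) = 1 + C(2) + C(1) = 1 + 3 + 1 = 5
C(4) = 1 + C(3) + C(2) = 1 + 5 + 3 = 9
C(5) = 1 + C(4) + C(3) = 1 + 9 + 5 = 15
C(6) = 1 + C(5) + C(4) = 1 + 15 + 9 = 25
C(7) = 1 + C(6) + C(5) = 1 + 25 + 15 = 41
calls = C(7) = 41

Final answer: 41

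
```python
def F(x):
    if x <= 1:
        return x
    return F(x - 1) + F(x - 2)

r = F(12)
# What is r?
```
Call trace (a repeated sub-call is expanded the first time; later identical calls just restate its return value):
F(x=12)
  F(x=11)
    F(x=10)
      F(x=9)
        F(x=8)
          F(x=7)
            F(x=6)
              F(x=5)
                F(x=4)
                  F(x=3)
                    F(x=2)
                      F(x=1)
                      -> return 1
                      F(x=0)
                      -> return 0
                    -> return 1
                    F(x=1)
                    -> return 1
                  -> return 2
                  F(x=2) -> return 1  (same call as traced above)
                -> return 3
                F(x=3) -> return 2  (same call as traced above)
              -> return 5
              F(x=4) -> return 3  (same call as traced above)
            -> return 8
            F(x=5) -> return 5  (same call as traced above)
          -> return 13
          F(x=6) -> return 8  (same call as traced above)
        -> return 21
        F(x=7) -> return 13  (same call as traced above)
      -> return 34
      F(x=8) -> return 21  (same call as traced above)
    -> return 55
    F(x=9) -> return 34  (same call as traced above)
  -> return 89
  F(x=10) -> return 55  (same call as traced above)
-> return 144

Final answer: 144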